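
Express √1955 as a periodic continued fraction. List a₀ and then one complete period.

a₀ = ⌊√1955⌋ = 44.
With m₀=0, d₀=1 and mₖ₊₁ = dₖaₖ − mₖ, dₖ₊₁ = (n − mₖ₊₁²)/dₖ, aₖ₊₁ = ⌊(a₀+mₖ₊₁)/dₖ₊₁⌋:
  k=1: m=44, d=19, a=4
  k=2: m=32, d=49, a=1
  k=3: m=17, d=34, a=1
  k=4: m=17, d=49, a=1
  k=5: m=32, d=19, a=4
  k=6: m=44, d=1, a=88
d=1 and a=2a₀=88 at k=6, so the next step gives (m, d) = (44, 19) again — its k=1 value — and the period has length 6.

[44; 4, 1, 1, 1, 4, 88]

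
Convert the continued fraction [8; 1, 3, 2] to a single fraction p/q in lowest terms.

79/9

Fold from the inside: start with 2/1.
  3 + 1/2 = 7/2
  1 + 2/7 = 9/7
  8 + 7/9 = 79/9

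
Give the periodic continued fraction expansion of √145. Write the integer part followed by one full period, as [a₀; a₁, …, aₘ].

[12; 24]

a₀ = ⌊√145⌋ = 12.
With m₀=0, d₀=1 and mₖ₊₁ = dₖaₖ − mₖ, dₖ₊₁ = (n − mₖ₊₁²)/dₖ, aₖ₊₁ = ⌊(a₀+mₖ₊₁)/dₖ₊₁⌋:
  k=1: m=12, d=1, a=24
d=1 and a=2a₀=24 at k=1, so the next step gives (m, d) = (12, 1) again — its k=1 value — and the period has length 1.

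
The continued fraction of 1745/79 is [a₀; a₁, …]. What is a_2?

1745 = 22·79 + 7   →  a_0 = 22
79 = 11·7 + 2   →  a_1 = 11
7 = 3·2 + 1   →  a_2 = 3

3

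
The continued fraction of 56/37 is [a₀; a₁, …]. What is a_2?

56 = 1·37 + 19   →  a_0 = 1
37 = 1·19 + 18   →  a_1 = 1
19 = 1·18 + 1   →  a_2 = 1

1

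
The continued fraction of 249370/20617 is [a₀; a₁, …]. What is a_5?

2

249370 = 12·20617 + 1966   →  a_0 = 12
20617 = 10·1966 + 957   →  a_1 = 10
1966 = 2·957 + 52   →  a_2 = 2
957 = 18·52 + 21   →  a_3 = 18
52 = 2·21 + 10   →  a_4 = 2
21 = 2·10 + 1   →  a_5 = 2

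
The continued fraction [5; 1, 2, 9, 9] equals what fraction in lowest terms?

Using pₖ = aₖpₖ₋₁ + pₖ₋₂ and qₖ = aₖqₖ₋₁ + qₖ₋₂:
  k=0: a=5, p=5, q=1
  k=1: a=1, p=6, q=1
  k=2: a=2, p=17, q=3
  k=3: a=9, p=159, q=28
  k=4: a=9, p=1448, q=255

1448/255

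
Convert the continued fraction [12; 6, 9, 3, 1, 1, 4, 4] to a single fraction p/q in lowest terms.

93089/7653

Using pₖ = aₖpₖ₋₁ + pₖ₋₂ and qₖ = aₖqₖ₋₁ + qₖ₋₂:
  k=0: a=12, p=12, q=1
  k=1: a=6, p=73, q=6
  k=2: a=9, p=669, q=55
  k=3: a=3, p=2080, q=171
  k=4: a=1, p=2749, q=226
  k=5: a=1, p=4829, q=397
  k=6: a=4, p=22065, q=1814
  k=7: a=4, p=93089, q=7653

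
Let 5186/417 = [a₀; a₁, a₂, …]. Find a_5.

3

5186 = 12·417 + 182   →  a_0 = 12
417 = 2·182 + 53   →  a_1 = 2
182 = 3·53 + 23   →  a_2 = 3
53 = 2·23 + 7   →  a_3 = 2
23 = 3·7 + 2   →  a_4 = 3
7 = 3·2 + 1   →  a_5 = 3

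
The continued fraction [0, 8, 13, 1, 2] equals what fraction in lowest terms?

41/331

Fold from the inside: start with 2/1.
  1 + 1/2 = 3/2
  13 + 2/3 = 41/3
  8 + 3/41 = 331/41
  0 + 41/331 = 41/331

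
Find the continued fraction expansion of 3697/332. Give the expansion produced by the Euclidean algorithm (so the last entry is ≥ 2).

[11; 7, 2, 1, 1, 1, 5]

3697 = 11×332 + 45
332 = 7×45 + 17
45 = 2×17 + 11
17 = 1×11 + 6
11 = 1×6 + 5
6 = 1×5 + 1
5 = 5×1 + 0  (stop)
So 3697/332 = [11; 7, 2, 1, 1, 1, 5].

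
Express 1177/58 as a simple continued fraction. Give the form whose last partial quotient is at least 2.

1177 = 20·58 + 17
58 = 3·17 + 7
17 = 2·7 + 3
7 = 2·3 + 1
3 = 3·1 + 0  (stop)
So 1177/58 = [20; 3, 2, 2, 3].

[20; 3, 2, 2, 3]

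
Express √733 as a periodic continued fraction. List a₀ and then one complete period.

a₀ = ⌊√733⌋ = 27.

[27; 13, 1, 1, 13, 54]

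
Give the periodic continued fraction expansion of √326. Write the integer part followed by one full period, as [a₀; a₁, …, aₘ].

[18; 18, 36]

a₀ = ⌊√326⌋ = 18.
With m₀=0, d₀=1 and mₖ₊₁ = dₖaₖ − mₖ, dₖ₊₁ = (n − mₖ₊₁²)/dₖ, aₖ₊₁ = ⌊(a₀+mₖ₊₁)/dₖ₊₁⌋:
  k=1: m=18, d=2, a=18
  k=2: m=18, d=1, a=36
d=1 and a=2a₀=36 at k=2, so the next step gives (m, d) = (18, 2) again — its k=1 value — and the period has length 2.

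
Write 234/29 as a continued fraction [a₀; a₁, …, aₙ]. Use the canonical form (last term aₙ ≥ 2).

[8; 14, 2]

234 = 8*29 + 2
29 = 14*2 + 1
2 = 2*1 + 0  (stop)
So 234/29 = [8; 14, 2].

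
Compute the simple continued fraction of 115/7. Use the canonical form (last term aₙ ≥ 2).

115 = 16*7 + 3
7 = 2*3 + 1
3 = 3*1 + 0  (stop)
So 115/7 = [16; 2, 3].

[16; 2, 3]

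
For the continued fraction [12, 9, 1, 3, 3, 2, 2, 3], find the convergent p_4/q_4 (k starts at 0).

1537/127

Using pₖ = aₖpₖ₋₁ + pₖ₋₂, qₖ = aₖqₖ₋₁ + qₖ₋₂ (with p₋₁=1, p₋₂=0, q₋₁=0, q₋₂=1):
  k=0: a=12, p=12, q=1
  k=1: a=9, p=109, q=9
  k=2: a=1, p=121, q=10
  k=3: a=3, p=472, q=39
  k=4: a=3, p=1537, q=127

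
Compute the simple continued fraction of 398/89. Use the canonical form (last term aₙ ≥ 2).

[4; 2, 8, 2, 2]

398 = 4·89 + 42
89 = 2·42 + 5
42 = 8·5 + 2
5 = 2·2 + 1
2 = 2·1 + 0  (stop)
So 398/89 = [4; 2, 8, 2, 2].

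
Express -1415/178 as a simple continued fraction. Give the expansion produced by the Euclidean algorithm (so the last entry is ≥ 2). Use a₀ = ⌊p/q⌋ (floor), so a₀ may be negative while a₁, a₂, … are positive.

[-8; 19, 1, 3, 2]

-1415 = -8*178 + 9
178 = 19*9 + 7
9 = 1*7 + 2
7 = 3*2 + 1
2 = 2*1 + 0  (stop)
So -1415/178 = [-8; 19, 1, 3, 2].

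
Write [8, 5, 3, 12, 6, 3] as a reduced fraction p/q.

Fold from the inside: start with 3/1.
  6 + 1/3 = 19/3
  12 + 3/19 = 231/19
  3 + 19/231 = 712/231
  5 + 231/712 = 3791/712
  8 + 712/3791 = 31040/3791

31040/3791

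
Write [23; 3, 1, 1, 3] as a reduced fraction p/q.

Using pₖ = aₖpₖ₋₁ + pₖ₋₂ and qₖ = aₖqₖ₋₁ + qₖ₋₂:
  k=0: a=23, p=23, q=1
  k=1: a=3, p=70, q=3
  k=2: a=1, p=93, q=4
  k=3: a=1, p=163, q=7
  k=4: a=3, p=582, q=25

582/25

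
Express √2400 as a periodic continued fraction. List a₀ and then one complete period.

a₀ = ⌊√2400⌋ = 48.
With m₀=0, d₀=1 and mₖ₊₁ = dₖaₖ − mₖ, dₖ₊₁ = (n − mₖ₊₁²)/dₖ, aₖ₊₁ = ⌊(a₀+mₖ₊₁)/dₖ₊₁⌋:
  k=1: m=48, d=96, a=1
  k=2: m=48, d=1, a=96
d=1 and a=2a₀=96 at k=2, so the next step gives (m, d) = (48, 96) again — its k=1 value — and the period has length 2.

[48; 1, 96]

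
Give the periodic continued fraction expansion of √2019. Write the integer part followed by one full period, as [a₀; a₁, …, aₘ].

[44; 1, 13, 1, 88]

a₀ = ⌊√2019⌋ = 44.
With m₀=0, d₀=1 and mₖ₊₁ = dₖaₖ − mₖ, dₖ₊₁ = (n − mₖ₊₁²)/dₖ, aₖ₊₁ = ⌊(a₀+mₖ₊₁)/dₖ₊₁⌋:
  k=1: m=44, d=83, a=1
  k=2: m=39, d=6, a=13
  k=3: m=39, d=83, a=1
  k=4: m=44, d=1, a=88
d=1 and a=2a₀=88 at k=4, so the next step gives (m, d) = (44, 83) again — its k=1 value — and the period has length 4.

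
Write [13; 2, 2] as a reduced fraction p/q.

67/5

Fold from the inside: start with 2/1.
  2 + 1/2 = 5/2
  13 + 2/5 = 67/5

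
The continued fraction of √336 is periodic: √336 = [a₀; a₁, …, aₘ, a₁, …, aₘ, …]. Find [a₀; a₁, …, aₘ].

a₀ = ⌊√336⌋ = 18.
With m₀=0, d₀=1 and mₖ₊₁ = dₖaₖ − mₖ, dₖ₊₁ = (n − mₖ₊₁²)/dₖ, aₖ₊₁ = ⌊(a₀+mₖ₊₁)/dₖ₊₁⌋:
  k=1: m=18, d=12, a=3
  k=2: m=18, d=1, a=36
d=1 and a=2a₀=36 at k=2, so the next step gives (m, d) = (18, 12) again — its k=1 value — and the period has length 2.

[18; 3, 36]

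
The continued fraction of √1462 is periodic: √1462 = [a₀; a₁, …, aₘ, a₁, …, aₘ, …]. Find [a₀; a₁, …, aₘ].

[38; 4, 4, 4, 76]

a₀ = ⌊√1462⌋ = 38.
With m₀=0, d₀=1 and mₖ₊₁ = dₖaₖ − mₖ, dₖ₊₁ = (n − mₖ₊₁²)/dₖ, aₖ₊₁ = ⌊(a₀+mₖ₊₁)/dₖ₊₁⌋:
  k=1: m=38, d=18, a=4
  k=2: m=34, d=17, a=4
  k=3: m=34, d=18, a=4
  k=4: m=38, d=1, a=76
d=1 and a=2a₀=76 at k=4, so the next step gives (m, d) = (38, 18) again — its k=1 value — and the period has length 4.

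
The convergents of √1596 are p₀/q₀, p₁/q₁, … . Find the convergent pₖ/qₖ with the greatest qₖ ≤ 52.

√1596 = [39; 1, 18, 1, 78, …] (period length 4).
Convergents:
  p_0/q_0 = 39/1
  p_1/q_1 = 40/1
  p_2/q_2 = 759/19
  p_3/q_3 = 799/20
  p_4/q_4 = 63081/1579
q_3 = 20 ≤ 52 < 1579 = q_4, so the answer is 799/20.

799/20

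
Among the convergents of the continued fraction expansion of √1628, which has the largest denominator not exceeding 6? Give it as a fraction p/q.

√1628 = [40; 2, 1, 6, 1, 2, 80, …] (period length 6).
Convergents:
  p_0/q_0 = 40/1
  p_1/q_1 = 81/2
  p_2/q_2 = 121/3
  p_3/q_3 = 807/20
q_2 = 3 ≤ 6 < 20 = q_3, so the answer is 121/3.

121/3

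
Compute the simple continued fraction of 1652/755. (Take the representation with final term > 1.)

[2; 5, 3, 6, 2, 3]

1652 = 2·755 + 142
755 = 5·142 + 45
142 = 3·45 + 7
45 = 6·7 + 3
7 = 2·3 + 1
3 = 3·1 + 0  (stop)
So 1652/755 = [2; 5, 3, 6, 2, 3].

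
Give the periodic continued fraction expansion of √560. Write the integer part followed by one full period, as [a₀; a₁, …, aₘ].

a₀ = ⌊√560⌋ = 23.
With m₀=0, d₀=1 and mₖ₊₁ = dₖaₖ − mₖ, dₖ₊₁ = (n − mₖ₊₁²)/dₖ, aₖ₊₁ = ⌊(a₀+mₖ₊₁)/dₖ₊₁⌋:
  k=1: m=23, d=31, a=1
  k=2: m=8, d=16, a=1
  k=3: m=8, d=31, a=1
  k=4: m=23, d=1, a=46
d=1 and a=2a₀=46 at k=4, so the next step gives (m, d) = (23, 31) again — its k=1 value — and the period has length 4.

[23; 1, 1, 1, 46]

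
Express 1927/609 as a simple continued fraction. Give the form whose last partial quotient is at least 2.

[3; 6, 11, 9]

1927 = 3·609 + 100
609 = 6·100 + 9
100 = 11·9 + 1
9 = 9·1 + 0  (stop)
So 1927/609 = [3; 6, 11, 9].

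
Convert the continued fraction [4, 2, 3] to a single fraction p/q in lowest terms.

31/7

Fold from the inside: start with 3/1.
  2 + 1/3 = 7/3
  4 + 3/7 = 31/7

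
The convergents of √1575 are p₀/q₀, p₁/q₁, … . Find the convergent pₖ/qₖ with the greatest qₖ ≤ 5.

119/3

√1575 = [39; 1, 2, 5, 2, 1, 78, …] (period length 6).
Convergents:
  p_0/q_0 = 39/1
  p_1/q_1 = 40/1
  p_2/q_2 = 119/3
  p_3/q_3 = 635/16
q_2 = 3 ≤ 5 < 16 = q_3, so the answer is 119/3.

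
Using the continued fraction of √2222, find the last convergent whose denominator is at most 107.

√2222 = [47; 7, 4, 7, 94, …] (period length 4).
Convergents:
  p_0/q_0 = 47/1
  p_1/q_1 = 330/7
  p_2/q_2 = 1367/29
  p_3/q_3 = 9899/210
q_2 = 29 ≤ 107 < 210 = q_3, so the answer is 1367/29.

1367/29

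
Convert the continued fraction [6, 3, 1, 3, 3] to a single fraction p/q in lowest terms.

Using pₖ = aₖpₖ₋₁ + pₖ₋₂ and qₖ = aₖqₖ₋₁ + qₖ₋₂:
  k=0: a=6, p=6, q=1
  k=1: a=3, p=19, q=3
  k=2: a=1, p=25, q=4
  k=3: a=3, p=94, q=15
  k=4: a=3, p=307, q=49

307/49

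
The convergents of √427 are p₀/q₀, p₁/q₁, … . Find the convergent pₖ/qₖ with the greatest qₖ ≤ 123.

2521/122

√427 = [20; 1, 1, 1, 40, …] (period length 4).
Convergents:
  p_0/q_0 = 20/1
  p_1/q_1 = 21/1
  p_2/q_2 = 41/2
  p_3/q_3 = 62/3
  p_4/q_4 = 2521/122
  p_5/q_5 = 2583/125
q_4 = 122 ≤ 123 < 125 = q_5, so the answer is 2521/122.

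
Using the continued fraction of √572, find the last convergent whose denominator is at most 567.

13465/563

√572 = [23; 1, 10, 1, 46, …] (period length 4).
Convergents:
  p_0/q_0 = 23/1
  p_1/q_1 = 24/1
  p_2/q_2 = 263/11
  p_3/q_3 = 287/12
  p_4/q_4 = 13465/563
  p_5/q_5 = 13752/575
q_4 = 563 ≤ 567 < 575 = q_5, so the answer is 13465/563.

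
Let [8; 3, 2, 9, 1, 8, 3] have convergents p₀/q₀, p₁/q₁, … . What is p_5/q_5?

Using pₖ = aₖpₖ₋₁ + pₖ₋₂, qₖ = aₖqₖ₋₁ + qₖ₋₂ (with p₋₁=1, p₋₂=0, q₋₁=0, q₋₂=1):
  k=0: a=8, p=8, q=1
  k=1: a=3, p=25, q=3
  k=2: a=2, p=58, q=7
  k=3: a=9, p=547, q=66
  k=4: a=1, p=605, q=73
  k=5: a=8, p=5387, q=650

5387/650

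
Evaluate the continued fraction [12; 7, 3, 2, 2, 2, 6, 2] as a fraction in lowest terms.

Using pₖ = aₖpₖ₋₁ + pₖ₋₂ and qₖ = aₖqₖ₋₁ + qₖ₋₂:
  k=0: a=12, p=12, q=1
  k=1: a=7, p=85, q=7
  k=2: a=3, p=267, q=22
  k=3: a=2, p=619, q=51
  k=4: a=2, p=1505, q=124
  k=5: a=2, p=3629, q=299
  k=6: a=6, p=23279, q=1918
  k=7: a=2, p=50187, q=4135

50187/4135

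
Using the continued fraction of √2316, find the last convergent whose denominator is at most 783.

37008/769

√2316 = [48; 8, 96, …] (period length 2).
Convergents:
  p_0/q_0 = 48/1
  p_1/q_1 = 385/8
  p_2/q_2 = 37008/769
  p_3/q_3 = 296449/6160
q_2 = 769 ≤ 783 < 6160 = q_3, so the answer is 37008/769.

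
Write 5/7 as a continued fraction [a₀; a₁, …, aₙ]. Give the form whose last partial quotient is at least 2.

[0; 1, 2, 2]

5 = 0*7 + 5
7 = 1*5 + 2
5 = 2*2 + 1
2 = 2*1 + 0  (stop)
So 5/7 = [0; 1, 2, 2].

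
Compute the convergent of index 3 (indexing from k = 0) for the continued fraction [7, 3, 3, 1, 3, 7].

Using pₖ = aₖpₖ₋₁ + pₖ₋₂, qₖ = aₖqₖ₋₁ + qₖ₋₂ (with p₋₁=1, p₋₂=0, q₋₁=0, q₋₂=1):
  k=0: a=7, p=7, q=1
  k=1: a=3, p=22, q=3
  k=2: a=3, p=73, q=10
  k=3: a=1, p=95, q=13

95/13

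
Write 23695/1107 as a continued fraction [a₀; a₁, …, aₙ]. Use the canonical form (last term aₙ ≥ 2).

23695 = 21·1107 + 448
1107 = 2·448 + 211
448 = 2·211 + 26
211 = 8·26 + 3
26 = 8·3 + 2
3 = 1·2 + 1
2 = 2·1 + 0  (stop)
So 23695/1107 = [21; 2, 2, 8, 8, 1, 2].

[21; 2, 2, 8, 8, 1, 2]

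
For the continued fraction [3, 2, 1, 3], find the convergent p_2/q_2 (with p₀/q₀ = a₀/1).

10/3

Using pₖ = aₖpₖ₋₁ + pₖ₋₂, qₖ = aₖqₖ₋₁ + qₖ₋₂ (with p₋₁=1, p₋₂=0, q₋₁=0, q₋₂=1):
  k=0: a=3, p=3, q=1
  k=1: a=2, p=7, q=2
  k=2: a=1, p=10, q=3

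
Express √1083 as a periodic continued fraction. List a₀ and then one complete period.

[32; 1, 9, 1, 64]

a₀ = ⌊√1083⌋ = 32.
With m₀=0, d₀=1 and mₖ₊₁ = dₖaₖ − mₖ, dₖ₊₁ = (n − mₖ₊₁²)/dₖ, aₖ₊₁ = ⌊(a₀+mₖ₊₁)/dₖ₊₁⌋:
  k=1: m=32, d=59, a=1
  k=2: m=27, d=6, a=9
  k=3: m=27, d=59, a=1
  k=4: m=32, d=1, a=64
d=1 and a=2a₀=64 at k=4, so the next step gives (m, d) = (32, 59) again — its k=1 value — and the period has length 4.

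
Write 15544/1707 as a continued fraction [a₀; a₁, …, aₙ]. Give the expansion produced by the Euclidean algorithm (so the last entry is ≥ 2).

[9; 9, 2, 3, 8, 3]

15544 = 9×1707 + 181
1707 = 9×181 + 78
181 = 2×78 + 25
78 = 3×25 + 3
25 = 8×3 + 1
3 = 3×1 + 0  (stop)
So 15544/1707 = [9; 9, 2, 3, 8, 3].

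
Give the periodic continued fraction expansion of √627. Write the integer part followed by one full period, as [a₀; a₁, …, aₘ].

[25; 25, 50]

a₀ = ⌊√627⌋ = 25.
With m₀=0, d₀=1 and mₖ₊₁ = dₖaₖ − mₖ, dₖ₊₁ = (n − mₖ₊₁²)/dₖ, aₖ₊₁ = ⌊(a₀+mₖ₊₁)/dₖ₊₁⌋:
  k=1: m=25, d=2, a=25
  k=2: m=25, d=1, a=50
d=1 and a=2a₀=50 at k=2, so the next step gives (m, d) = (25, 2) again — its k=1 value — and the period has length 2.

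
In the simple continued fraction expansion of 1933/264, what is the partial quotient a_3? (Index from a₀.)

2

1933 = 7·264 + 85   →  a_0 = 7
264 = 3·85 + 9   →  a_1 = 3
85 = 9·9 + 4   →  a_2 = 9
9 = 2·4 + 1   →  a_3 = 2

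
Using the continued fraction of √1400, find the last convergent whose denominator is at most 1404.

√1400 = [37; 2, 2, 2, 74, …] (period length 4).
Convergents:
  p_0/q_0 = 37/1
  p_1/q_1 = 75/2
  p_2/q_2 = 187/5
  p_3/q_3 = 449/12
  p_4/q_4 = 33413/893
  p_5/q_5 = 67275/1798
q_4 = 893 ≤ 1404 < 1798 = q_5, so the answer is 33413/893.

33413/893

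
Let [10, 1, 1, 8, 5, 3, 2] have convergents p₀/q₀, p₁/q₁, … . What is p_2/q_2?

21/2

Using pₖ = aₖpₖ₋₁ + pₖ₋₂, qₖ = aₖqₖ₋₁ + qₖ₋₂ (with p₋₁=1, p₋₂=0, q₋₁=0, q₋₂=1):
  k=0: a=10, p=10, q=1
  k=1: a=1, p=11, q=1
  k=2: a=1, p=21, q=2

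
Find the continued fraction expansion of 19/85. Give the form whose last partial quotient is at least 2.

[0; 4, 2, 9]

19 = 0*85 + 19
85 = 4*19 + 9
19 = 2*9 + 1
9 = 9*1 + 0  (stop)
So 19/85 = [0; 4, 2, 9].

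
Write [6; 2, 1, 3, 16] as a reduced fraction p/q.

Using pₖ = aₖpₖ₋₁ + pₖ₋₂ and qₖ = aₖqₖ₋₁ + qₖ₋₂:
  k=0: a=6, p=6, q=1
  k=1: a=2, p=13, q=2
  k=2: a=1, p=19, q=3
  k=3: a=3, p=70, q=11
  k=4: a=16, p=1139, q=179

1139/179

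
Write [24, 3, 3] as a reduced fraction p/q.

Fold from the inside: start with 3/1.
  3 + 1/3 = 10/3
  24 + 3/10 = 243/10

243/10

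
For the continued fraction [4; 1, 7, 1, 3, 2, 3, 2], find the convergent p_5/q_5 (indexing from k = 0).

386/79

Using pₖ = aₖpₖ₋₁ + pₖ₋₂, qₖ = aₖqₖ₋₁ + qₖ₋₂ (with p₋₁=1, p₋₂=0, q₋₁=0, q₋₂=1):
  k=0: a=4, p=4, q=1
  k=1: a=1, p=5, q=1
  k=2: a=7, p=39, q=8
  k=3: a=1, p=44, q=9
  k=4: a=3, p=171, q=35
  k=5: a=2, p=386, q=79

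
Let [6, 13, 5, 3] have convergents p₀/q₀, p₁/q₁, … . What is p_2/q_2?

Using pₖ = aₖpₖ₋₁ + pₖ₋₂, qₖ = aₖqₖ₋₁ + qₖ₋₂ (with p₋₁=1, p₋₂=0, q₋₁=0, q₋₂=1):
  k=0: a=6, p=6, q=1
  k=1: a=13, p=79, q=13
  k=2: a=5, p=401, q=66

401/66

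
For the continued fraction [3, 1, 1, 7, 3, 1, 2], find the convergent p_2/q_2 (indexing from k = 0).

7/2

Using pₖ = aₖpₖ₋₁ + pₖ₋₂, qₖ = aₖqₖ₋₁ + qₖ₋₂ (with p₋₁=1, p₋₂=0, q₋₁=0, q₋₂=1):
  k=0: a=3, p=3, q=1
  k=1: a=1, p=4, q=1
  k=2: a=1, p=7, q=2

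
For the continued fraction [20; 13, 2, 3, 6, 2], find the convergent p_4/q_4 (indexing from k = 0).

Using pₖ = aₖpₖ₋₁ + pₖ₋₂, qₖ = aₖqₖ₋₁ + qₖ₋₂ (with p₋₁=1, p₋₂=0, q₋₁=0, q₋₂=1):
  k=0: a=20, p=20, q=1
  k=1: a=13, p=261, q=13
  k=2: a=2, p=542, q=27
  k=3: a=3, p=1887, q=94
  k=4: a=6, p=11864, q=591

11864/591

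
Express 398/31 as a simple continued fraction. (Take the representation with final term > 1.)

[12; 1, 5, 5]

398 = 12·31 + 26
31 = 1·26 + 5
26 = 5·5 + 1
5 = 5·1 + 0  (stop)
So 398/31 = [12; 1, 5, 5].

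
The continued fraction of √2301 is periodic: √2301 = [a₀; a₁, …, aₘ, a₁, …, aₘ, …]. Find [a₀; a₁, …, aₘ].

[47; 1, 30, 1, 94]

a₀ = ⌊√2301⌋ = 47.
With m₀=0, d₀=1 and mₖ₊₁ = dₖaₖ − mₖ, dₖ₊₁ = (n − mₖ₊₁²)/dₖ, aₖ₊₁ = ⌊(a₀+mₖ₊₁)/dₖ₊₁⌋:
  k=1: m=47, d=92, a=1
  k=2: m=45, d=3, a=30
  k=3: m=45, d=92, a=1
  k=4: m=47, d=1, a=94
d=1 and a=2a₀=94 at k=4, so the next step gives (m, d) = (47, 92) again — its k=1 value — and the period has length 4.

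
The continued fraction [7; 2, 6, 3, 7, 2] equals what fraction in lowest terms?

4784/641

Using pₖ = aₖpₖ₋₁ + pₖ₋₂ and qₖ = aₖqₖ₋₁ + qₖ₋₂:
  k=0: a=7, p=7, q=1
  k=1: a=2, p=15, q=2
  k=2: a=6, p=97, q=13
  k=3: a=3, p=306, q=41
  k=4: a=7, p=2239, q=300
  k=5: a=2, p=4784, q=641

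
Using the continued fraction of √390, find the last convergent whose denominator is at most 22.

79/4

√390 = [19; 1, 2, 1, 38, …] (period length 4).
Convergents:
  p_0/q_0 = 19/1
  p_1/q_1 = 20/1
  p_2/q_2 = 59/3
  p_3/q_3 = 79/4
  p_4/q_4 = 3061/155
q_3 = 4 ≤ 22 < 155 = q_4, so the answer is 79/4.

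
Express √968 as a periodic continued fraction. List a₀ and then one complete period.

a₀ = ⌊√968⌋ = 31.
With m₀=0, d₀=1 and mₖ₊₁ = dₖaₖ − mₖ, dₖ₊₁ = (n − mₖ₊₁²)/dₖ, aₖ₊₁ = ⌊(a₀+mₖ₊₁)/dₖ₊₁⌋:
  k=1: m=31, d=7, a=8
  k=2: m=25, d=49, a=1
  k=3: m=24, d=8, a=6
  k=4: m=24, d=49, a=1
  k=5: m=25, d=7, a=8
  k=6: m=31, d=1, a=62
d=1 and a=2a₀=62 at k=6, so the next step gives (m, d) = (31, 7) again — its k=1 value — and the period has length 6.

[31; 8, 1, 6, 1, 8, 62]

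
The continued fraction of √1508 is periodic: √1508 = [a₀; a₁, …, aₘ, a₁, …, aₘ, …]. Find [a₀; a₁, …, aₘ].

[38; 1, 4, 1, 76]

a₀ = ⌊√1508⌋ = 38.
With m₀=0, d₀=1 and mₖ₊₁ = dₖaₖ − mₖ, dₖ₊₁ = (n − mₖ₊₁²)/dₖ, aₖ₊₁ = ⌊(a₀+mₖ₊₁)/dₖ₊₁⌋:
  k=1: m=38, d=64, a=1
  k=2: m=26, d=13, a=4
  k=3: m=26, d=64, a=1
  k=4: m=38, d=1, a=76
d=1 and a=2a₀=76 at k=4, so the next step gives (m, d) = (38, 64) again — its k=1 value — and the period has length 4.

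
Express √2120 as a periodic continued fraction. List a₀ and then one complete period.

a₀ = ⌊√2120⌋ = 46.

[46; 23, 92]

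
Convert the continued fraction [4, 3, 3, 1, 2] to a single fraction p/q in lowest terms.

155/36

Using pₖ = aₖpₖ₋₁ + pₖ₋₂ and qₖ = aₖqₖ₋₁ + qₖ₋₂:
  k=0: a=4, p=4, q=1
  k=1: a=3, p=13, q=3
  k=2: a=3, p=43, q=10
  k=3: a=1, p=56, q=13
  k=4: a=2, p=155, q=36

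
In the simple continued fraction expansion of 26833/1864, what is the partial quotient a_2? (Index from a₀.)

1

26833 = 14·1864 + 737   →  a_0 = 14
1864 = 2·737 + 390   →  a_1 = 2
737 = 1·390 + 347   →  a_2 = 1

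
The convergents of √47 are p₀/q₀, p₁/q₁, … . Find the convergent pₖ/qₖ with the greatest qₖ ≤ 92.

√47 = [6; 1, 5, 1, 12, …] (period length 4).
Convergents:
  p_0/q_0 = 6/1
  p_1/q_1 = 7/1
  p_2/q_2 = 41/6
  p_3/q_3 = 48/7
  p_4/q_4 = 617/90
  p_5/q_5 = 665/97
q_4 = 90 ≤ 92 < 97 = q_5, so the answer is 617/90.

617/90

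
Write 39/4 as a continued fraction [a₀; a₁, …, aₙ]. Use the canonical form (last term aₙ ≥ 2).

[9; 1, 3]

39 = 9×4 + 3
4 = 1×3 + 1
3 = 3×1 + 0  (stop)
So 39/4 = [9; 1, 3].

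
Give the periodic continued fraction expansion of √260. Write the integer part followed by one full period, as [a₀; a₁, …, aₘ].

[16; 8, 32]

a₀ = ⌊√260⌋ = 16.
With m₀=0, d₀=1 and mₖ₊₁ = dₖaₖ − mₖ, dₖ₊₁ = (n − mₖ₊₁²)/dₖ, aₖ₊₁ = ⌊(a₀+mₖ₊₁)/dₖ₊₁⌋:
  k=1: m=16, d=4, a=8
  k=2: m=16, d=1, a=32
d=1 and a=2a₀=32 at k=2, so the next step gives (m, d) = (16, 4) again — its k=1 value — and the period has length 2.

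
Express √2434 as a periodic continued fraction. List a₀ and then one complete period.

[49; 2, 1, 48, 1, 2, 98]

a₀ = ⌊√2434⌋ = 49.
With m₀=0, d₀=1 and mₖ₊₁ = dₖaₖ − mₖ, dₖ₊₁ = (n − mₖ₊₁²)/dₖ, aₖ₊₁ = ⌊(a₀+mₖ₊₁)/dₖ₊₁⌋:
  k=1: m=49, d=33, a=2
  k=2: m=17, d=65, a=1
  k=3: m=48, d=2, a=48
  k=4: m=48, d=65, a=1
  k=5: m=17, d=33, a=2
  k=6: m=49, d=1, a=98
d=1 and a=2a₀=98 at k=6, so the next step gives (m, d) = (49, 33) again — its k=1 value — and the period has length 6.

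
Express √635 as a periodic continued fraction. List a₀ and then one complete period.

a₀ = ⌊√635⌋ = 25.
With m₀=0, d₀=1 and mₖ₊₁ = dₖaₖ − mₖ, dₖ₊₁ = (n − mₖ₊₁²)/dₖ, aₖ₊₁ = ⌊(a₀+mₖ₊₁)/dₖ₊₁⌋:
  k=1: m=25, d=10, a=5
  k=2: m=25, d=1, a=50
d=1 and a=2a₀=50 at k=2, so the next step gives (m, d) = (25, 10) again — its k=1 value — and the period has length 2.

[25; 5, 50]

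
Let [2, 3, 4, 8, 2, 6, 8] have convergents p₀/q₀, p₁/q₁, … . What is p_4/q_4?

Using pₖ = aₖpₖ₋₁ + pₖ₋₂, qₖ = aₖqₖ₋₁ + qₖ₋₂ (with p₋₁=1, p₋₂=0, q₋₁=0, q₋₂=1):
  k=0: a=2, p=2, q=1
  k=1: a=3, p=7, q=3
  k=2: a=4, p=30, q=13
  k=3: a=8, p=247, q=107
  k=4: a=2, p=524, q=227

524/227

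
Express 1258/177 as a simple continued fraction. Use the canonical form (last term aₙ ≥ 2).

1258 = 7*177 + 19
177 = 9*19 + 6
19 = 3*6 + 1
6 = 6*1 + 0  (stop)
So 1258/177 = [7; 9, 3, 6].

[7; 9, 3, 6]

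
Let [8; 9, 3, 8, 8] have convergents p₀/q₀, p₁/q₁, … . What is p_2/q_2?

Using pₖ = aₖpₖ₋₁ + pₖ₋₂, qₖ = aₖqₖ₋₁ + qₖ₋₂ (with p₋₁=1, p₋₂=0, q₋₁=0, q₋₂=1):
  k=0: a=8, p=8, q=1
  k=1: a=9, p=73, q=9
  k=2: a=3, p=227, q=28

227/28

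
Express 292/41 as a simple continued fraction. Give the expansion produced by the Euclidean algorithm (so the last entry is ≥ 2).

[7; 8, 5]

292 = 7×41 + 5
41 = 8×5 + 1
5 = 5×1 + 0  (stop)
So 292/41 = [7; 8, 5].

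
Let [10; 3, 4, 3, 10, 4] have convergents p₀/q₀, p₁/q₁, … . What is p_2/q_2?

Using pₖ = aₖpₖ₋₁ + pₖ₋₂, qₖ = aₖqₖ₋₁ + qₖ₋₂ (with p₋₁=1, p₋₂=0, q₋₁=0, q₋₂=1):
  k=0: a=10, p=10, q=1
  k=1: a=3, p=31, q=3
  k=2: a=4, p=134, q=13

134/13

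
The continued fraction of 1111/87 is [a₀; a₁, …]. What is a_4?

1111 = 12·87 + 67   →  a_0 = 12
87 = 1·67 + 20   →  a_1 = 1
67 = 3·20 + 7   →  a_2 = 3
20 = 2·7 + 6   →  a_3 = 2
7 = 1·6 + 1   →  a_4 = 1

1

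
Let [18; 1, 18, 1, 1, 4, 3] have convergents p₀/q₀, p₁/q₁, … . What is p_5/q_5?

Using pₖ = aₖpₖ₋₁ + pₖ₋₂, qₖ = aₖqₖ₋₁ + qₖ₋₂ (with p₋₁=1, p₋₂=0, q₋₁=0, q₋₂=1):
  k=0: a=18, p=18, q=1
  k=1: a=1, p=19, q=1
  k=2: a=18, p=360, q=19
  k=3: a=1, p=379, q=20
  k=4: a=1, p=739, q=39
  k=5: a=4, p=3335, q=176

3335/176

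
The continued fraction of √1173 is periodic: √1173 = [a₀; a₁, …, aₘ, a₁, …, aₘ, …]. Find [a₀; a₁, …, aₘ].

a₀ = ⌊√1173⌋ = 34.
With m₀=0, d₀=1 and mₖ₊₁ = dₖaₖ − mₖ, dₖ₊₁ = (n − mₖ₊₁²)/dₖ, aₖ₊₁ = ⌊(a₀+mₖ₊₁)/dₖ₊₁⌋:
  k=1: m=34, d=17, a=4
  k=2: m=34, d=1, a=68
d=1 and a=2a₀=68 at k=2, so the next step gives (m, d) = (34, 17) again — its k=1 value — and the period has length 2.

[34; 4, 68]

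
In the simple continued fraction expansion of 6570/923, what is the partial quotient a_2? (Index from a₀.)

2

6570 = 7·923 + 109   →  a_0 = 7
923 = 8·109 + 51   →  a_1 = 8
109 = 2·51 + 7   →  a_2 = 2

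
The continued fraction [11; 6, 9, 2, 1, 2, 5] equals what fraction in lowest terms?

27474/2461

Using pₖ = aₖpₖ₋₁ + pₖ₋₂ and qₖ = aₖqₖ₋₁ + qₖ₋₂:
  k=0: a=11, p=11, q=1
  k=1: a=6, p=67, q=6
  k=2: a=9, p=614, q=55
  k=3: a=2, p=1295, q=116
  k=4: a=1, p=1909, q=171
  k=5: a=2, p=5113, q=458
  k=6: a=5, p=27474, q=2461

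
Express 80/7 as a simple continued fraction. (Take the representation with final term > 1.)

80 = 11×7 + 3
7 = 2×3 + 1
3 = 3×1 + 0  (stop)
So 80/7 = [11; 2, 3].

[11; 2, 3]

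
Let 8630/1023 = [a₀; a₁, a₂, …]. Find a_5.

8630 = 8·1023 + 446   →  a_0 = 8
1023 = 2·446 + 131   →  a_1 = 2
446 = 3·131 + 53   →  a_2 = 3
131 = 2·53 + 25   →  a_3 = 2
53 = 2·25 + 3   →  a_4 = 2
25 = 8·3 + 1   →  a_5 = 8

8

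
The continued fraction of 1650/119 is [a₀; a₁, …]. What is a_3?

1650 = 13·119 + 103   →  a_0 = 13
119 = 1·103 + 16   →  a_1 = 1
103 = 6·16 + 7   →  a_2 = 6
16 = 2·7 + 2   →  a_3 = 2

2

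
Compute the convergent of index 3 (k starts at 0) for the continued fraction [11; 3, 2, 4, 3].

Using pₖ = aₖpₖ₋₁ + pₖ₋₂, qₖ = aₖqₖ₋₁ + qₖ₋₂ (with p₋₁=1, p₋₂=0, q₋₁=0, q₋₂=1):
  k=0: a=11, p=11, q=1
  k=1: a=3, p=34, q=3
  k=2: a=2, p=79, q=7
  k=3: a=4, p=350, q=31

350/31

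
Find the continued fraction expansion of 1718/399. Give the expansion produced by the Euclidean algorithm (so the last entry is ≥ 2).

[4; 3, 3, 1, 2, 3, 3]

1718 = 4*399 + 122
399 = 3*122 + 33
122 = 3*33 + 23
33 = 1*23 + 10
23 = 2*10 + 3
10 = 3*3 + 1
3 = 3*1 + 0  (stop)
So 1718/399 = [4; 3, 3, 1, 2, 3, 3].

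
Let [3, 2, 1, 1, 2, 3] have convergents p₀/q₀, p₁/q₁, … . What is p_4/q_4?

Using pₖ = aₖpₖ₋₁ + pₖ₋₂, qₖ = aₖqₖ₋₁ + qₖ₋₂ (with p₋₁=1, p₋₂=0, q₋₁=0, q₋₂=1):
  k=0: a=3, p=3, q=1
  k=1: a=2, p=7, q=2
  k=2: a=1, p=10, q=3
  k=3: a=1, p=17, q=5
  k=4: a=2, p=44, q=13

44/13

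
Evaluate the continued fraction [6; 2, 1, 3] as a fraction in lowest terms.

Using pₖ = aₖpₖ₋₁ + pₖ₋₂ and qₖ = aₖqₖ₋₁ + qₖ₋₂:
  k=0: a=6, p=6, q=1
  k=1: a=2, p=13, q=2
  k=2: a=1, p=19, q=3
  k=3: a=3, p=70, q=11

70/11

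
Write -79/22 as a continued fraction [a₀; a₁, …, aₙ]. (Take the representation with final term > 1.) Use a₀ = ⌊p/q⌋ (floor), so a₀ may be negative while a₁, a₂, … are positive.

[-4; 2, 2, 4]

-79 = -4*22 + 9
22 = 2*9 + 4
9 = 2*4 + 1
4 = 4*1 + 0  (stop)
So -79/22 = [-4; 2, 2, 4].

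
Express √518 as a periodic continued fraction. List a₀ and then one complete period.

[22; 1, 3, 6, 3, 1, 44]

a₀ = ⌊√518⌋ = 22.
With m₀=0, d₀=1 and mₖ₊₁ = dₖaₖ − mₖ, dₖ₊₁ = (n − mₖ₊₁²)/dₖ, aₖ₊₁ = ⌊(a₀+mₖ₊₁)/dₖ₊₁⌋:
  k=1: m=22, d=34, a=1
  k=2: m=12, d=11, a=3
  k=3: m=21, d=7, a=6
  k=4: m=21, d=11, a=3
  k=5: m=12, d=34, a=1
  k=6: m=22, d=1, a=44
d=1 and a=2a₀=44 at k=6, so the next step gives (m, d) = (22, 34) again — its k=1 value — and the period has length 6.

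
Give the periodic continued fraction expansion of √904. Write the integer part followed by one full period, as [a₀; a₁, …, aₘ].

a₀ = ⌊√904⌋ = 30.
With m₀=0, d₀=1 and mₖ₊₁ = dₖaₖ − mₖ, dₖ₊₁ = (n − mₖ₊₁²)/dₖ, aₖ₊₁ = ⌊(a₀+mₖ₊₁)/dₖ₊₁⌋:
  k=1: m=30, d=4, a=15
  k=2: m=30, d=1, a=60
d=1 and a=2a₀=60 at k=2, so the next step gives (m, d) = (30, 4) again — its k=1 value — and the period has length 2.

[30; 15, 60]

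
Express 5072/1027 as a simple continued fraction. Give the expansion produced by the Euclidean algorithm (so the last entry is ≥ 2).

5072 = 4×1027 + 964
1027 = 1×964 + 63
964 = 15×63 + 19
63 = 3×19 + 6
19 = 3×6 + 1
6 = 6×1 + 0  (stop)
So 5072/1027 = [4; 1, 15, 3, 3, 6].

[4; 1, 15, 3, 3, 6]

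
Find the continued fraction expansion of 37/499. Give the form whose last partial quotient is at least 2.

[0; 13, 2, 18]

37 = 0×499 + 37
499 = 13×37 + 18
37 = 2×18 + 1
18 = 18×1 + 0  (stop)
So 37/499 = [0; 13, 2, 18].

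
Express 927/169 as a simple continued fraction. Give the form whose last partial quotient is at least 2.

927 = 5*169 + 82
169 = 2*82 + 5
82 = 16*5 + 2
5 = 2*2 + 1
2 = 2*1 + 0  (stop)
So 927/169 = [5; 2, 16, 2, 2].

[5; 2, 16, 2, 2]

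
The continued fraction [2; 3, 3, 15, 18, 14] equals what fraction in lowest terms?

89378/38849

Using pₖ = aₖpₖ₋₁ + pₖ₋₂ and qₖ = aₖqₖ₋₁ + qₖ₋₂:
  k=0: a=2, p=2, q=1
  k=1: a=3, p=7, q=3
  k=2: a=3, p=23, q=10
  k=3: a=15, p=352, q=153
  k=4: a=18, p=6359, q=2764
  k=5: a=14, p=89378, q=38849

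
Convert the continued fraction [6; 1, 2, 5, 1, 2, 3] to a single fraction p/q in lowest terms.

1210/181

Fold from the inside: start with 3/1.
  2 + 1/3 = 7/3
  1 + 3/7 = 10/7
  5 + 7/10 = 57/10
  2 + 10/57 = 124/57
  1 + 57/124 = 181/124
  6 + 124/181 = 1210/181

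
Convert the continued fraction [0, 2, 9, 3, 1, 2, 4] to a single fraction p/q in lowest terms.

445/938

Using pₖ = aₖpₖ₋₁ + pₖ₋₂ and qₖ = aₖqₖ₋₁ + qₖ₋₂:
  k=0: a=0, p=0, q=1
  k=1: a=2, p=1, q=2
  k=2: a=9, p=9, q=19
  k=3: a=3, p=28, q=59
  k=4: a=1, p=37, q=78
  k=5: a=2, p=102, q=215
  k=6: a=4, p=445, q=938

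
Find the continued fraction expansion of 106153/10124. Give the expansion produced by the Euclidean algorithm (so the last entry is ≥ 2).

106153 = 10×10124 + 4913
10124 = 2×4913 + 298
4913 = 16×298 + 145
298 = 2×145 + 8
145 = 18×8 + 1
8 = 8×1 + 0  (stop)
So 106153/10124 = [10; 2, 16, 2, 18, 8].

[10; 2, 16, 2, 18, 8]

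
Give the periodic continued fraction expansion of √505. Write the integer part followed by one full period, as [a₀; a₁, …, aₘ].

a₀ = ⌊√505⌋ = 22.
With m₀=0, d₀=1 and mₖ₊₁ = dₖaₖ − mₖ, dₖ₊₁ = (n − mₖ₊₁²)/dₖ, aₖ₊₁ = ⌊(a₀+mₖ₊₁)/dₖ₊₁⌋:
  k=1: m=22, d=21, a=2
  k=2: m=20, d=5, a=8
  k=3: m=20, d=21, a=2
  k=4: m=22, d=1, a=44
d=1 and a=2a₀=44 at k=4, so the next step gives (m, d) = (22, 21) again — its k=1 value — and the period has length 4.

[22; 2, 8, 2, 44]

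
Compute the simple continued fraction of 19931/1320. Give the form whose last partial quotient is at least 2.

[15; 10, 13, 10]

19931 = 15×1320 + 131
1320 = 10×131 + 10
131 = 13×10 + 1
10 = 10×1 + 0  (stop)
So 19931/1320 = [15; 10, 13, 10].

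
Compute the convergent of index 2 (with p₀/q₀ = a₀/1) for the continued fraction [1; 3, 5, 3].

Using pₖ = aₖpₖ₋₁ + pₖ₋₂, qₖ = aₖqₖ₋₁ + qₖ₋₂ (with p₋₁=1, p₋₂=0, q₋₁=0, q₋₂=1):
  k=0: a=1, p=1, q=1
  k=1: a=3, p=4, q=3
  k=2: a=5, p=21, q=16

21/16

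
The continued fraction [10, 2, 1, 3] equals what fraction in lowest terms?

114/11

Fold from the inside: start with 3/1.
  1 + 1/3 = 4/3
  2 + 3/4 = 11/4
  10 + 4/11 = 114/11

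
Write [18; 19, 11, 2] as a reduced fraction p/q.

7925/439

Using pₖ = aₖpₖ₋₁ + pₖ₋₂ and qₖ = aₖqₖ₋₁ + qₖ₋₂:
  k=0: a=18, p=18, q=1
  k=1: a=19, p=343, q=19
  k=2: a=11, p=3791, q=210
  k=3: a=2, p=7925, q=439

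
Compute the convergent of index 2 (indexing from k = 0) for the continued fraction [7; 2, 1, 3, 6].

22/3

Using pₖ = aₖpₖ₋₁ + pₖ₋₂, qₖ = aₖqₖ₋₁ + qₖ₋₂ (with p₋₁=1, p₋₂=0, q₋₁=0, q₋₂=1):
  k=0: a=7, p=7, q=1
  k=1: a=2, p=15, q=2
  k=2: a=1, p=22, q=3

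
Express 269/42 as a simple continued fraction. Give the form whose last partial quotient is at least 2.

[6; 2, 2, 8]

269 = 6×42 + 17
42 = 2×17 + 8
17 = 2×8 + 1
8 = 8×1 + 0  (stop)
So 269/42 = [6; 2, 2, 8].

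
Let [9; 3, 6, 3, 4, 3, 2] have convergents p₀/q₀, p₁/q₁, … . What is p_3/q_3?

559/60

Using pₖ = aₖpₖ₋₁ + pₖ₋₂, qₖ = aₖqₖ₋₁ + qₖ₋₂ (with p₋₁=1, p₋₂=0, q₋₁=0, q₋₂=1):
  k=0: a=9, p=9, q=1
  k=1: a=3, p=28, q=3
  k=2: a=6, p=177, q=19
  k=3: a=3, p=559, q=60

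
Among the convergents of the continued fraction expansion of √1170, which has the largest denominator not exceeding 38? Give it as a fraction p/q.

√1170 = [34; 4, 1, 6, 1, 4, 68, …] (period length 6).
Convergents:
  p_0/q_0 = 34/1
  p_1/q_1 = 137/4
  p_2/q_2 = 171/5
  p_3/q_3 = 1163/34
  p_4/q_4 = 1334/39
q_3 = 34 ≤ 38 < 39 = q_4, so the answer is 1163/34.

1163/34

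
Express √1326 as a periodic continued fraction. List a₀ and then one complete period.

a₀ = ⌊√1326⌋ = 36.
With m₀=0, d₀=1 and mₖ₊₁ = dₖaₖ − mₖ, dₖ₊₁ = (n − mₖ₊₁²)/dₖ, aₖ₊₁ = ⌊(a₀+mₖ₊₁)/dₖ₊₁⌋:
  k=1: m=36, d=30, a=2
  k=2: m=24, d=25, a=2
  k=3: m=26, d=26, a=2
  k=4: m=26, d=25, a=2
  k=5: m=24, d=30, a=2
  k=6: m=36, d=1, a=72
d=1 and a=2a₀=72 at k=6, so the next step gives (m, d) = (36, 30) again — its k=1 value — and the period has length 6.

[36; 2, 2, 2, 2, 2, 72]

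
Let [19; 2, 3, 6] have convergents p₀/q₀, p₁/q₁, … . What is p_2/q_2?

Using pₖ = aₖpₖ₋₁ + pₖ₋₂, qₖ = aₖqₖ₋₁ + qₖ₋₂ (with p₋₁=1, p₋₂=0, q₋₁=0, q₋₂=1):
  k=0: a=19, p=19, q=1
  k=1: a=2, p=39, q=2
  k=2: a=3, p=136, q=7

136/7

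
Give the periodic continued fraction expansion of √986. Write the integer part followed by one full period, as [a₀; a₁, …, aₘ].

[31; 2, 2, 62]

a₀ = ⌊√986⌋ = 31.
With m₀=0, d₀=1 and mₖ₊₁ = dₖaₖ − mₖ, dₖ₊₁ = (n − mₖ₊₁²)/dₖ, aₖ₊₁ = ⌊(a₀+mₖ₊₁)/dₖ₊₁⌋:
  k=1: m=31, d=25, a=2
  k=2: m=19, d=25, a=2
  k=3: m=31, d=1, a=62
d=1 and a=2a₀=62 at k=3, so the next step gives (m, d) = (31, 25) again — its k=1 value — and the period has length 3.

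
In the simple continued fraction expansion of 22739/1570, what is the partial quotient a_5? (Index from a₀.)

2

22739 = 14·1570 + 759   →  a_0 = 14
1570 = 2·759 + 52   →  a_1 = 2
759 = 14·52 + 31   →  a_2 = 14
52 = 1·31 + 21   →  a_3 = 1
31 = 1·21 + 10   →  a_4 = 1
21 = 2·10 + 1   →  a_5 = 2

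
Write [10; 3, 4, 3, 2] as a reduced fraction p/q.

1000/97

Fold from the inside: start with 2/1.
  3 + 1/2 = 7/2
  4 + 2/7 = 30/7
  3 + 7/30 = 97/30
  10 + 30/97 = 1000/97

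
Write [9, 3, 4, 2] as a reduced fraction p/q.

270/29

Using pₖ = aₖpₖ₋₁ + pₖ₋₂ and qₖ = aₖqₖ₋₁ + qₖ₋₂:
  k=0: a=9, p=9, q=1
  k=1: a=3, p=28, q=3
  k=2: a=4, p=121, q=13
  k=3: a=2, p=270, q=29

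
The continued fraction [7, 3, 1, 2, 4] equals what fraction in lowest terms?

349/48

Using pₖ = aₖpₖ₋₁ + pₖ₋₂ and qₖ = aₖqₖ₋₁ + qₖ₋₂:
  k=0: a=7, p=7, q=1
  k=1: a=3, p=22, q=3
  k=2: a=1, p=29, q=4
  k=3: a=2, p=80, q=11
  k=4: a=4, p=349, q=48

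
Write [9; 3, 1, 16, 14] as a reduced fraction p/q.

Fold from the inside: start with 14/1.
  16 + 1/14 = 225/14
  1 + 14/225 = 239/225
  3 + 225/239 = 942/239
  9 + 239/942 = 8717/942

8717/942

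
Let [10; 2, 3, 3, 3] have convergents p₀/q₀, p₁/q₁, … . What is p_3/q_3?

240/23

Using pₖ = aₖpₖ₋₁ + pₖ₋₂, qₖ = aₖqₖ₋₁ + qₖ₋₂ (with p₋₁=1, p₋₂=0, q₋₁=0, q₋₂=1):
  k=0: a=10, p=10, q=1
  k=1: a=2, p=21, q=2
  k=2: a=3, p=73, q=7
  k=3: a=3, p=240, q=23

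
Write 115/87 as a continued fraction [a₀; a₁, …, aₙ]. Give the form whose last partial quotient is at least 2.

115 = 1·87 + 28
87 = 3·28 + 3
28 = 9·3 + 1
3 = 3·1 + 0  (stop)
So 115/87 = [1; 3, 9, 3].

[1; 3, 9, 3]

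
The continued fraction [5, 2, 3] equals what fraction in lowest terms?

Using pₖ = aₖpₖ₋₁ + pₖ₋₂ and qₖ = aₖqₖ₋₁ + qₖ₋₂:
  k=0: a=5, p=5, q=1
  k=1: a=2, p=11, q=2
  k=2: a=3, p=38, q=7

38/7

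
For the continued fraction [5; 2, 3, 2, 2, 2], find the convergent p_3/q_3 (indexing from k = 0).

87/16

Using pₖ = aₖpₖ₋₁ + pₖ₋₂, qₖ = aₖqₖ₋₁ + qₖ₋₂ (with p₋₁=1, p₋₂=0, q₋₁=0, q₋₂=1):
  k=0: a=5, p=5, q=1
  k=1: a=2, p=11, q=2
  k=2: a=3, p=38, q=7
  k=3: a=2, p=87, q=16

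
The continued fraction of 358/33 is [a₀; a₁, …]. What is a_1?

358 = 10·33 + 28   →  a_0 = 10
33 = 1·28 + 5   →  a_1 = 1

1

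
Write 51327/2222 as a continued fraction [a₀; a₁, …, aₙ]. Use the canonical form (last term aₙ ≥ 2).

[23; 10, 18, 2, 2, 2]

51327 = 23*2222 + 221
2222 = 10*221 + 12
221 = 18*12 + 5
12 = 2*5 + 2
5 = 2*2 + 1
2 = 2*1 + 0  (stop)
So 51327/2222 = [23; 10, 18, 2, 2, 2].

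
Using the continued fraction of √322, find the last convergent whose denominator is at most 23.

323/18

√322 = [17; 1, 16, 1, 34, …] (period length 4).
Convergents:
  p_0/q_0 = 17/1
  p_1/q_1 = 18/1
  p_2/q_2 = 305/17
  p_3/q_3 = 323/18
  p_4/q_4 = 11287/629
q_3 = 18 ≤ 23 < 629 = q_4, so the answer is 323/18.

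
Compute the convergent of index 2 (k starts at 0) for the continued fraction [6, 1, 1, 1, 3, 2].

13/2

Using pₖ = aₖpₖ₋₁ + pₖ₋₂, qₖ = aₖqₖ₋₁ + qₖ₋₂ (with p₋₁=1, p₋₂=0, q₋₁=0, q₋₂=1):
  k=0: a=6, p=6, q=1
  k=1: a=1, p=7, q=1
  k=2: a=1, p=13, q=2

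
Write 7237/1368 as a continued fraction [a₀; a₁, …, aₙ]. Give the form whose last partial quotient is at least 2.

[5; 3, 2, 4, 8, 1, 1, 2]

7237 = 5×1368 + 397
1368 = 3×397 + 177
397 = 2×177 + 43
177 = 4×43 + 5
43 = 8×5 + 3
5 = 1×3 + 2
3 = 1×2 + 1
2 = 2×1 + 0  (stop)
So 7237/1368 = [5; 3, 2, 4, 8, 1, 1, 2].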